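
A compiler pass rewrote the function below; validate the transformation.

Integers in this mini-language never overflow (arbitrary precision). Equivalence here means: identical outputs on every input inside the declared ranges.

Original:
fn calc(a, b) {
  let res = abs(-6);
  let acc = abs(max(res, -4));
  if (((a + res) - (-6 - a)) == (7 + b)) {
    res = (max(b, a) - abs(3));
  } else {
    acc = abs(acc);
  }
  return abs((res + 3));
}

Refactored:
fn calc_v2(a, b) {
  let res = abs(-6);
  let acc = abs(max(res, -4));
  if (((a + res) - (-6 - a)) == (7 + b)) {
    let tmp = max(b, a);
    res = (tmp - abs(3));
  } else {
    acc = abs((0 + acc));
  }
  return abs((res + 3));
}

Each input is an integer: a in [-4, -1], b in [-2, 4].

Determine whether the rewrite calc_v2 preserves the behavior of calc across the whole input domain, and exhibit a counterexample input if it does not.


The two are interchangeable: constant usage differs, arithmetic usage differs, local variable names differ, statement counts differ, and every declared input agrees.
Tracing a=-1, b=0: calc: res=6, then acc=6, then (((a + res) - (-6 - a)) == (7 + b)) is false, then acc=6, then returns 9 | calc_v2: res=6, then acc=6, then (((a + res) - (-6 - a)) == (7 + b)) is false, then acc=6, then returns 9 — matching result 9.
An exhaustive pass over the 28 declared inputs shows identical outputs.
verdict: equivalent


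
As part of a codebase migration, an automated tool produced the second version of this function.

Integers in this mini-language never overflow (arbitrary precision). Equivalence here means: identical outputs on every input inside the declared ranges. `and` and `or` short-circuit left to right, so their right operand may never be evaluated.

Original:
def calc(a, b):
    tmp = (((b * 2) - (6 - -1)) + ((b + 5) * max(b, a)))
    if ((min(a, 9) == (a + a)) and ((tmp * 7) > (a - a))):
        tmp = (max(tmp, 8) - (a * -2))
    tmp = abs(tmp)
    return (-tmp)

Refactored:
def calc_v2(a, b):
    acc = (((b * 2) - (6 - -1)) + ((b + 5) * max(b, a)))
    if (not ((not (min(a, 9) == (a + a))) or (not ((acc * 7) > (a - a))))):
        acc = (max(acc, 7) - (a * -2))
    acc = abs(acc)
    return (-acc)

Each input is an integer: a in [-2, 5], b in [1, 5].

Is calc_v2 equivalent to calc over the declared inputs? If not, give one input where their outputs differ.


Run the pair on a=0, b=1.
calc: tmp=1, then ((min(a, 9) == (a + a)) and ((tmp * 7) > (a - a))) is true, then tmp=8, then tmp=8, then returns -8
calc_v2: acc=1, then (not ((not (min(a, 9) == (a + a))) or (not ((acc * 7) > (a - a))))) is true, then acc=7, then acc=7, then returns -7
-8 and -7 differ, so these are not the same function on this domain.
verdict: not equivalent; witness: a=0, b=1


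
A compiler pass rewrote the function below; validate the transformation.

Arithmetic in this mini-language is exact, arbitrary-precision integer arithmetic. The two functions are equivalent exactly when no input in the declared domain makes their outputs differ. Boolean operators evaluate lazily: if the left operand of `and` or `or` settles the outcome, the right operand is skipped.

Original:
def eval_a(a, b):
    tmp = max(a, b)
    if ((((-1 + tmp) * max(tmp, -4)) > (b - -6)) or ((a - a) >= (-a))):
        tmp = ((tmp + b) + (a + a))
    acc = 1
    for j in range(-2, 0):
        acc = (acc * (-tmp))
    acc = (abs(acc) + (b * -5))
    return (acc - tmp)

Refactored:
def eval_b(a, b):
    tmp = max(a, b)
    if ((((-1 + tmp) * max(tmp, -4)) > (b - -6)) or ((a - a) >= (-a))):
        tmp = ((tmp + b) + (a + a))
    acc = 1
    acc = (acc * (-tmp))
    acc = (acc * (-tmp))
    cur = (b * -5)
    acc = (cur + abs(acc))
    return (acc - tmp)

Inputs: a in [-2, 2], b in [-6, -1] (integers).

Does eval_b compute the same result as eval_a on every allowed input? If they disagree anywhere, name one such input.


The two versions differ — the changes include statement counts differ, loop structure differs, local variable names differ, arithmetic usage differs.
One worked example (a=-2, b=-1) — eval_a: tmp := -1 | ((((-1 + tmp) * max(tmp, -4)) > (b - -6)) or ((a - a) >= (-a))): false | acc := 1 | iter j=-2: | acc := 1 | iter j=-1: | acc := 1 | acc := 6 | result 7; eval_b: tmp := -1 | ((((-1 + tmp) * max(tmp, -4)) > (b - -6)) or ((a - a) >= (-a))): false | acc := 1 | acc := 1 | acc := 1 | cur := 5 | acc := 6 | result 7; agreement on 7.
Across all 30 domain points the two functions coincide.
verdict: equivalent


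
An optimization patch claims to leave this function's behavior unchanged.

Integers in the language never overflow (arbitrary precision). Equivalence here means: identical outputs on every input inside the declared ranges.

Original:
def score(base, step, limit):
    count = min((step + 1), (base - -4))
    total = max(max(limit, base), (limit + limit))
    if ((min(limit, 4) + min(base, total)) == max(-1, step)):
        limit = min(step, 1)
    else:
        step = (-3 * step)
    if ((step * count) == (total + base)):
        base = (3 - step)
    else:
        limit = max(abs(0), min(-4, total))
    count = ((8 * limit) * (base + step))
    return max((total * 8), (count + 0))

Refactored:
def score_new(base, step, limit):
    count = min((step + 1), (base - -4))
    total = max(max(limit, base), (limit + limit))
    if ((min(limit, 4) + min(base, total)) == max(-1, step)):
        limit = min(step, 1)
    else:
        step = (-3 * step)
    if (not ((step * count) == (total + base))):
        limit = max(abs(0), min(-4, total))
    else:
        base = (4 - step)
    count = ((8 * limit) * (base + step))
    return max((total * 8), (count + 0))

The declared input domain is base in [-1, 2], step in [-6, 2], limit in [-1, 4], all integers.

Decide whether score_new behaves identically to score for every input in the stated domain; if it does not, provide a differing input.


Consider the input base=0, step=1, limit=1.
score: count=2, then total=2, then ((min(limit, 4) + min(base, total)) == max(-1, step)) is true, then limit=1, then ((step * count) == (total + base)) is true, then base=2, then count=24, then returns 24
score_new: count=2, then total=2, then ((min(limit, 4) + min(base, total)) == max(-1, step)) is true, then limit=1, then (not ((step * count) == (total + base))) is false, then base=3, then count=32, then returns 32
24 and 32 differ, so these are not the same function on this domain.
verdict: not equivalent; witness: base=0, step=1, limit=1


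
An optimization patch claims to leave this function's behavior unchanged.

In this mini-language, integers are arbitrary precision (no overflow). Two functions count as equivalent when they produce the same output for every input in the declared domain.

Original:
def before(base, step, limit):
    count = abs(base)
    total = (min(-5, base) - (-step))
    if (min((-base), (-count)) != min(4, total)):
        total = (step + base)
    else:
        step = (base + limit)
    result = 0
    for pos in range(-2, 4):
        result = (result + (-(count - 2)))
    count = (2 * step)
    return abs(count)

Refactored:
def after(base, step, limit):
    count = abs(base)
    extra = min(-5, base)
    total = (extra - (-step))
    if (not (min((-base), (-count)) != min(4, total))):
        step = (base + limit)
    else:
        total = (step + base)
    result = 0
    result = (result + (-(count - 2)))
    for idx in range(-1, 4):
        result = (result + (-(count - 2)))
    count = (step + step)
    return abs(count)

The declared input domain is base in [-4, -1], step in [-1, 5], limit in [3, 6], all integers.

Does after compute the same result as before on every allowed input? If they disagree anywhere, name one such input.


Changes here: arithmetic usage differs; also loop structure differs; also local variable names differ; also boolean connective usage differs; also statement counts differ; the full 112-point sweep finds no disagreement.
verdict: equivalent


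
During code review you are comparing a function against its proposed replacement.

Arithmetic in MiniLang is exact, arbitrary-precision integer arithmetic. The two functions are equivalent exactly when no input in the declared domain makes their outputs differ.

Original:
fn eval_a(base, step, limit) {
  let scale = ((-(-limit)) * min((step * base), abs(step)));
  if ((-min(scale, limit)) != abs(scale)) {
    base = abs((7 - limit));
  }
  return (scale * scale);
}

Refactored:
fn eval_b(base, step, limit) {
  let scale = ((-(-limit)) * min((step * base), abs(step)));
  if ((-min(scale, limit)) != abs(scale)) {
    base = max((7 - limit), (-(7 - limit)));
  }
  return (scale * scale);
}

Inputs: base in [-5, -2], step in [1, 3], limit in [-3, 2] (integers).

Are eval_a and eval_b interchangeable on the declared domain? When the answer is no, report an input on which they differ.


Differences: min/max/abs usage differs; also arithmetic usage differs; also constant usage differs — yet all 72 inputs agree.
verdict: equivalent


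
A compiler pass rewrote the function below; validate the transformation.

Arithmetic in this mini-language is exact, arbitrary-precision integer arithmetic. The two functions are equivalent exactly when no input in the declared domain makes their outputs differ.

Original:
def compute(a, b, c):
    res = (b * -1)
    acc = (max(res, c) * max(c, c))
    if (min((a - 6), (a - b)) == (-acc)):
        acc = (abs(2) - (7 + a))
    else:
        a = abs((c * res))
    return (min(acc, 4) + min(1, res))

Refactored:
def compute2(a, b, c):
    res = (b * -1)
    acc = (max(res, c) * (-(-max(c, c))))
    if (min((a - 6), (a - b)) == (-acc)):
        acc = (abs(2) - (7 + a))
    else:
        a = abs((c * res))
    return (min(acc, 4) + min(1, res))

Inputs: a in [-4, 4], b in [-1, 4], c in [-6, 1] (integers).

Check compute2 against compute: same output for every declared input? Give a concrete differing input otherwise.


Differences: same computation, different form — yet all 432 inputs agree.
verdict: equivalent


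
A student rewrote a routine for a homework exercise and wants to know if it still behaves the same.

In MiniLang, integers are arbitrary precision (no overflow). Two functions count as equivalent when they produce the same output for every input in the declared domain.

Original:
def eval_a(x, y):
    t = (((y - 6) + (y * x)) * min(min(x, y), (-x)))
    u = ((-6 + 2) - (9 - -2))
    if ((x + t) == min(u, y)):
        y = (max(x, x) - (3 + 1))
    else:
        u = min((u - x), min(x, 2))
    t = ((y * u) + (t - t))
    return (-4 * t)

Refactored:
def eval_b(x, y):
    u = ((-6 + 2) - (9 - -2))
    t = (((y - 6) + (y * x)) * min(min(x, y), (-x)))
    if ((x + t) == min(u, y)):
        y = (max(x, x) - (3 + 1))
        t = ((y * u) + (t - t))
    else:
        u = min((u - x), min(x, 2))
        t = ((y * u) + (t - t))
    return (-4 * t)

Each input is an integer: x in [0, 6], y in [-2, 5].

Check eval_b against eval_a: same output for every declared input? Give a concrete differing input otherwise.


Equivalent — the differences include arithmetic usage differs; statement counts differ, yet no declared input distinguishes the two.
One worked example (x=3, y=0) — eval_a: t = 18; u = -15; ((x + t) == min(u, y)) -> false; u = -18; t = 0; return 0; eval_b: u = -15; t = 18; ((x + t) == min(u, y)) -> false; u = -18; t = 0; return 0; agreement on 0.
Across all 56 domain points the two functions coincide.
verdict: equivalent


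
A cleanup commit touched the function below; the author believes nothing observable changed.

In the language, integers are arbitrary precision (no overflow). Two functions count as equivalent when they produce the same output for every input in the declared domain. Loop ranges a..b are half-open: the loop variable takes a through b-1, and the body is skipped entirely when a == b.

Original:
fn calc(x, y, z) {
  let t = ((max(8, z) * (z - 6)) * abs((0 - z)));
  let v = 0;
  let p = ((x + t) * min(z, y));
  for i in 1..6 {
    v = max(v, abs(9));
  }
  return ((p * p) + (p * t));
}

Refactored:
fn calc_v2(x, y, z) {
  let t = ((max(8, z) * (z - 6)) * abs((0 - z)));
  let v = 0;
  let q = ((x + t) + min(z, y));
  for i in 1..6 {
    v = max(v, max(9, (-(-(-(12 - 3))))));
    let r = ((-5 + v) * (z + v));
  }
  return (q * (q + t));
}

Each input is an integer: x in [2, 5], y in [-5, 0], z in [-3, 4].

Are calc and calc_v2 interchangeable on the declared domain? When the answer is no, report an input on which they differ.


Not equivalent: x=2, y=-5, z=-3 separates them (913780 vs 95265).
calc: t = -216; v = 0; p = 1070; [i=1]; v = 9; [i=2]; v = 9; [i=3]; v = 9; [i=4]; v = 9; [i=5]; v = 9; return 913780
calc_v2: t = -216; v = 0; q = -219; [i=1]; v = 9; r = 24; [i=2]; v = 9; r = 24; [i=3]; v = 9; r = 24; [i=4]; v = 9; r = 24; [i=5]; v = 9; r = 24; return 95265
verdict: not equivalent; witness: x=2, y=-5, z=-3


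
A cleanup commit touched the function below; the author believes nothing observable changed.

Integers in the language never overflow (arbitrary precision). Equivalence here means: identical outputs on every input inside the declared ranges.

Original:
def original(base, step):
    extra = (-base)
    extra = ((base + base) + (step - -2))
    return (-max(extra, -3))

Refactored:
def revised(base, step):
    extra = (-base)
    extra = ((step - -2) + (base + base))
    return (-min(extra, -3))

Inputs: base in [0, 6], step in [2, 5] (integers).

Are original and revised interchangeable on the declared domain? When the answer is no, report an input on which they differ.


At base=0, step=2: original gives -4, revised gives 3.
verdict: not equivalent; witness: base=0, step=2


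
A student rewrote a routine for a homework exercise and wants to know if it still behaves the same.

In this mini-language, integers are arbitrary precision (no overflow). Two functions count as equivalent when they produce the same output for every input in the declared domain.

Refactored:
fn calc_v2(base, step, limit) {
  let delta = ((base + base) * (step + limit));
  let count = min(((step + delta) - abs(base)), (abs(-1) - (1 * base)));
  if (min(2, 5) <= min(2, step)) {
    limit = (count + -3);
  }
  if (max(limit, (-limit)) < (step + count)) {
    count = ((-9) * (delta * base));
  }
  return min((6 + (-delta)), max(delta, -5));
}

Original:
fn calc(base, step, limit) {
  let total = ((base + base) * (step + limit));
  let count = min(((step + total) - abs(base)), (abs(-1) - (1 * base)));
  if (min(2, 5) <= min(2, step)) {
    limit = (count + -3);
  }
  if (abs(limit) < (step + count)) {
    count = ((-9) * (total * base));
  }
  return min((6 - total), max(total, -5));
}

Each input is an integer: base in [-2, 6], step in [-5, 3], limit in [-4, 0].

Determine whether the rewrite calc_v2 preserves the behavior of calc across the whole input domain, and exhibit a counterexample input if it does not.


Equivalent — the differences include min/max/abs usage differs, arithmetic usage differs, local variable names differ, yet no declared input distinguishes the two.
Tracing base=-1, step=-5, limit=-2: calc: total = 14; count = 2; (min(2, 5) <= min(2, step)) -> false; (abs(limit) < (step + count)) -> false; return -8 | calc_v2: delta = 14; count = 2; (min(2, 5) <= min(2, step)) -> false; (max(limit, (-limit)) < (step + count)) -> false; return -8 — matching result -8.
Checked all 405 inputs in the declared domain: the outputs agree on every one.
verdict: equivalent


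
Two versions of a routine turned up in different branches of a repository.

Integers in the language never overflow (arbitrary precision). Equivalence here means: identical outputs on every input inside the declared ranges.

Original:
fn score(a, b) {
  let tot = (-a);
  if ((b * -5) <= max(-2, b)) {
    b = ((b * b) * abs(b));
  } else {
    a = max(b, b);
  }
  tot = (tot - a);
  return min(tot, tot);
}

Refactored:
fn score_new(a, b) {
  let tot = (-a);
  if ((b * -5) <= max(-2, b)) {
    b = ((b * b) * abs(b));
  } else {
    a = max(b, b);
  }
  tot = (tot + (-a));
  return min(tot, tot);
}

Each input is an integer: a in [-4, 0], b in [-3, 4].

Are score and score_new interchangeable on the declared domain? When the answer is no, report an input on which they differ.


The two are interchangeable: arithmetic usage differs, and every declared input agrees.
One worked example (a=-3, b=-3) — score: tot=3, then ((b * -5) <= max(-2, b)) is false, then a=-3, then tot=6, then returns 6; score_new: tot=3, then ((b * -5) <= max(-2, b)) is false, then a=-3, then tot=6, then returns 6; agreement on 6.
Checked all 40 inputs in the declared domain: the outputs agree on every one.
verdict: equivalent


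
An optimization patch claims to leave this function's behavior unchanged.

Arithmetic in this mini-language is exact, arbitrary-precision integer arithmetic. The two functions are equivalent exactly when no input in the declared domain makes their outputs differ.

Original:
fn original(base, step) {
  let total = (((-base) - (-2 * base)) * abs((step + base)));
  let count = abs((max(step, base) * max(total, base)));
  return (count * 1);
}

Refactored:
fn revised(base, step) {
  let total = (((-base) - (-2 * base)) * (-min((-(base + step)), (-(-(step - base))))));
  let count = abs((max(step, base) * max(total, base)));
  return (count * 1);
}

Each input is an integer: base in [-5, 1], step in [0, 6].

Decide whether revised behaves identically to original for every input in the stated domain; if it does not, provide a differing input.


Not equivalent: base=-5, step=1 separates them (5 vs 20).
original: total=-20, then count=5, then returns 5
revised: total=20, then count=20, then returns 20
verdict: not equivalent; witness: base=-5, step=1


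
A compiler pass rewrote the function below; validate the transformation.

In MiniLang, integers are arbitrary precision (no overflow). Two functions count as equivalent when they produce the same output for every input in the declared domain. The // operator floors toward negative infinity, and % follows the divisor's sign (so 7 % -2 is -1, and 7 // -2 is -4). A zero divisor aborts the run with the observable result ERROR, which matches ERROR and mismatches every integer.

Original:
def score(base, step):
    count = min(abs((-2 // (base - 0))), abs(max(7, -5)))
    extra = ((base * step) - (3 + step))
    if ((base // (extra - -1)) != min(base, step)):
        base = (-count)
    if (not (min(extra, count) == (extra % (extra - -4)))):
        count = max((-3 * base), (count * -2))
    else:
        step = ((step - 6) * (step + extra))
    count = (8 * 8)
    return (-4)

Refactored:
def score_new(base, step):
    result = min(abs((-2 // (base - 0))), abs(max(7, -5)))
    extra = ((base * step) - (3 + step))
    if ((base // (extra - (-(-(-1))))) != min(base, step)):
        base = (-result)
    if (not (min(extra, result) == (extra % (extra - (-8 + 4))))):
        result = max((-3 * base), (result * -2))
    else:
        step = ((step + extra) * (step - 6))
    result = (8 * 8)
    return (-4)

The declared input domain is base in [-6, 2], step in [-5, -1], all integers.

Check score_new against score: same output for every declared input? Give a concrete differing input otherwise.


Reading the diff, among the changes: arithmetic usage differs, and local variable names differ, and constant usage differs.
Tracing base=-2, step=-1: score: count becomes 1; next extra becomes 0; next ((base // (extra - -1)) != min(base, step)) evaluates to false; next (not (min(extra, count) == (extra % (extra - -4)))) evaluates to false; next step becomes 7; next count becomes 64; next final value -4 | score_new: result becomes 1; next extra becomes 0; next ((base // (extra - (-(-(-1))))) != min(base, step)) evaluates to false; next (not (min(extra, result) == (extra % (extra - (-8 + 4))))) evaluates to false; next step becomes 7; next result becomes 64; next final value -4 — matching result -4.
An exhaustive pass over the 45 declared inputs shows identical outputs.
verdict: equivalent


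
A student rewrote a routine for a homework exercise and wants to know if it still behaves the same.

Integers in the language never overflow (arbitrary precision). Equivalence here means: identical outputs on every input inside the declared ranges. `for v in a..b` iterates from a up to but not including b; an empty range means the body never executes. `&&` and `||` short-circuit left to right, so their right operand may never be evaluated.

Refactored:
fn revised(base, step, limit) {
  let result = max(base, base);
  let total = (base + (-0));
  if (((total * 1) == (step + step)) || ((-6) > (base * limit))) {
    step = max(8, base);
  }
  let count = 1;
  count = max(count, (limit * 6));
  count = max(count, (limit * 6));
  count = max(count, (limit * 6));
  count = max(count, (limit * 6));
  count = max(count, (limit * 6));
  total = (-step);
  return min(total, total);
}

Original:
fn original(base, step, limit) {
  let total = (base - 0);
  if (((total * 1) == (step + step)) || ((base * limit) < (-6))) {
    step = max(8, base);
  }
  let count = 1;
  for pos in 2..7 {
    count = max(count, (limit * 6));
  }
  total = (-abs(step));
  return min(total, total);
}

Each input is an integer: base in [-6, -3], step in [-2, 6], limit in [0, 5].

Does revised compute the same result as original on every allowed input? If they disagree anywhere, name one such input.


Consider the input base=-6, step=-2, limit=0.
original: total = -6; (((total * 1) == (step + step)) || ((base * limit) < (-6))) -> false; count = 1; [pos=2]; count = 1; [pos=3]; count = 1; [pos=4]; count = 1; [pos=5]; count = 1; [pos=6]; count = 1; total = -2; return -2
revised: result = -6; total = -6; (((total * 1) == (step + step)) || ((-6) > (base * limit))) -> false; count = 1; count = 1; count = 1; count = 1; count = 1; count = 1; total = 2; return 2
-2 != 2, so the rewrite changes behavior.
verdict: not equivalent; witness: base=-6, step=-2, limit=0


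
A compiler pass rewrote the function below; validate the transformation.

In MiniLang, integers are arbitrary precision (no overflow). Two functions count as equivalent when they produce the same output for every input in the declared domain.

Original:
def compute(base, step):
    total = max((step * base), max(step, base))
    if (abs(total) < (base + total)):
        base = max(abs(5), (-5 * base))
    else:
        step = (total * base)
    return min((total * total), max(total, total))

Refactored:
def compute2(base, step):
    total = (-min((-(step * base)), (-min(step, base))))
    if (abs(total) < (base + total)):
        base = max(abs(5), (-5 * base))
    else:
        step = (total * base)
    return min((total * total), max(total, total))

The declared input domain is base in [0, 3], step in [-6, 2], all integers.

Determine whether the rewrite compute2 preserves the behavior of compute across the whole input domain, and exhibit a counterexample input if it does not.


Try base=0, step=1.
compute: total := 1 | (abs(total) < (base + total)): false | step := 0 | result 1
compute2: total := 0 | (abs(total) < (base + total)): false | step := 0 | result 0
1 != 0, so the rewrite changes behavior.
verdict: not equivalent; witness: base=0, step=1


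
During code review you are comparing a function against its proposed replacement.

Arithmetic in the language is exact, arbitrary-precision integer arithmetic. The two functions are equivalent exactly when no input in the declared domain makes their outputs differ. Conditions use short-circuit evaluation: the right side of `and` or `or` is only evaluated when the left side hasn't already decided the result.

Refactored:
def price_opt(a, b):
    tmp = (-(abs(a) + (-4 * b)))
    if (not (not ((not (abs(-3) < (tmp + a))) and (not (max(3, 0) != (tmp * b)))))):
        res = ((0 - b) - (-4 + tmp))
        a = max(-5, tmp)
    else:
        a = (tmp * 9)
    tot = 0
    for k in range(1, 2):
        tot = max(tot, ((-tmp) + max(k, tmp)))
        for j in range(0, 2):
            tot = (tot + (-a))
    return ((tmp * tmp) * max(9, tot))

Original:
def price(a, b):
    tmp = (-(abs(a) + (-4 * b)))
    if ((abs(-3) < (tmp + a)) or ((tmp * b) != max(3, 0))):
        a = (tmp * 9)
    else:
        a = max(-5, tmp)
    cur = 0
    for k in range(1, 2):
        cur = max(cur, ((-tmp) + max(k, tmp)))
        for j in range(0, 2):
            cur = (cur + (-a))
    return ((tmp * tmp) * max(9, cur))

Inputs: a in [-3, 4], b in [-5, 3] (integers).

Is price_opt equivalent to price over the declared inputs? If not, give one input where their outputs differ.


This is a faithful refactor — constant usage differs, plus statement counts differ, plus local variable names differ, plus boolean connective usage differs, plus arithmetic usage differs, but the computed results match everywhere.
Spot check at a=0, b=1 — price: tmp=4, then ((abs(-3) < (tmp + a)) or ((tmp * b) != max(3, 0))) is true, then a=36, then cur=0, then (k=1), then cur=0, then (j=0), then cur=-36, then (j=1), then cur=-72, then returns 144. price_opt: tmp=4, then (not (not ((not (abs(-3) < (tmp + a))) and (not (max(3, 0) != (tmp * b)))))) is false, then a=36, then tot=0, then (k=1), then tot=0, then (j=0), then tot=-36, then (j=1), then tot=-72, then returns 144. Both give 144.
Checked all 72 inputs in the declared domain: the outputs agree on every one.
verdict: equivalent


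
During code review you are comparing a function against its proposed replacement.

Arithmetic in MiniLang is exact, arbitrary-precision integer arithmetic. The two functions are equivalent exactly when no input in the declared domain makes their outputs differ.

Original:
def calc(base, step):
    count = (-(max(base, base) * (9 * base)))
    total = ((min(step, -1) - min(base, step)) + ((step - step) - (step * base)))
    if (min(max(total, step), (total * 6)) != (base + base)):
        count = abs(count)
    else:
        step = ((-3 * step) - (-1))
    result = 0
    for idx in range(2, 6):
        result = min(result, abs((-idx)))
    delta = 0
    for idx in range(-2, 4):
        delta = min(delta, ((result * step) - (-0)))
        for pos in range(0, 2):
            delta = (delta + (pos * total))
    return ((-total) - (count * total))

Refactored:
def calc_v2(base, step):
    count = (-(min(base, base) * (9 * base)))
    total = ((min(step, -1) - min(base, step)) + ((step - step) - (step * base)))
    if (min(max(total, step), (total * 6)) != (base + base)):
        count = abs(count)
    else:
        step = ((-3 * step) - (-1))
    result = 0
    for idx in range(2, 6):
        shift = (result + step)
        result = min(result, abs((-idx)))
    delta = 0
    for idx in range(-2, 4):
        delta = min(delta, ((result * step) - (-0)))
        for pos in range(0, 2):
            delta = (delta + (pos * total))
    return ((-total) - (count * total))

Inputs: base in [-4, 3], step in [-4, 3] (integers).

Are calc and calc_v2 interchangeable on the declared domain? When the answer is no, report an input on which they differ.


Equivalent. Although `max(base, base)` became `min(base, base)`, no input in the stated domain can expose it.
Checked all 64 inputs in the declared domain: the outputs agree on every one.
As a probe, take base=0, step=-2: calc runs count = 0; total = 0; (min(max(total, step), (total * 6)) != (base + base)) -> false; step = 7; result = 0; [idx=2]; result = 0; [idx=3]; result = 0; [idx=4]; result = 0; [idx=5]; result = 0; delta = 0; [idx=-2]; delta = 0; [pos=0]; delta = 0; [pos=1]; delta = 0; [idx=-1]; delta = 0; [pos=0]; delta = 0; [pos=1]; delta = 0; [idx=0]; delta = 0; [pos=0]; delta = 0; [pos=1]; delta = 0; [idx=1]; delta = 0; [pos=0]; delta = 0; [pos=1]; delta = 0; [idx=2]; delta = 0; [pos=0]; delta = 0; [pos=1]; delta = 0; [idx=3]; delta = 0; [pos=0]; delta = 0; [pos=1]; delta = 0; return 0; calc_v2 runs count = 0; total = 0; (min(max(total, step), (total * 6)) != (base + base)) -> false; step = 7; result = 0; [idx=2]; shift = 7; result = 0; [idx=3]; shift = 7; result = 0; [idx=4]; shift = 7; result = 0; [idx=5]; shift = 7; result = 0; delta = 0; [idx=-2]; delta = 0; [pos=0]; delta = 0; [pos=1]; delta = 0; [idx=-1]; delta = 0; [pos=0]; delta = 0; [pos=1]; delta = 0; [idx=0]; delta = 0; [pos=0]; delta = 0; [pos=1]; delta = 0; [idx=1]; delta = 0; [pos=0]; delta = 0; [pos=1]; delta = 0; [idx=2]; delta = 0; [pos=0]; delta = 0; [pos=1]; delta = 0; [idx=3]; delta = 0; [pos=0]; delta = 0; [pos=1]; delta = 0; return 0; both end at 0.
verdict: equivalent


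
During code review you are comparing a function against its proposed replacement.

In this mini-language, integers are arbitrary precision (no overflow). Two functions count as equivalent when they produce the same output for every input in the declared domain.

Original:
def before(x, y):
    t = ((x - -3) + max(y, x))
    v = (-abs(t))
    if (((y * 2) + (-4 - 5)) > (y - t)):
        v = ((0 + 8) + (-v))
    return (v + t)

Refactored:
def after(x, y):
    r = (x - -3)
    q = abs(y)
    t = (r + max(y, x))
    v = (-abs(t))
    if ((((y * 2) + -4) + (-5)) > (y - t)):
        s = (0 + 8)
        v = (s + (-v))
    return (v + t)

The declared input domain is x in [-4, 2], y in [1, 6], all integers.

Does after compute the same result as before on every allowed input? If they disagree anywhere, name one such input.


This is a faithful refactor — statement counts differ, and local variable names differ, and min/max/abs usage differs, and arithmetic usage differs, but the computed results match everywhere.
One worked example (x=-4, y=4) — before: t becomes 3; next v becomes -3; next (((y * 2) + (-4 - 5)) > (y - t)) evaluates to false; next final value 0; after: r becomes -1; next q becomes 4; next t becomes 3; next v becomes -3; next ((((y * 2) + -4) + (-5)) > (y - t)) evaluates to false; next final value 0; agreement on 0.
An exhaustive pass over the 42 declared inputs shows identical outputs.
verdict: equivalent


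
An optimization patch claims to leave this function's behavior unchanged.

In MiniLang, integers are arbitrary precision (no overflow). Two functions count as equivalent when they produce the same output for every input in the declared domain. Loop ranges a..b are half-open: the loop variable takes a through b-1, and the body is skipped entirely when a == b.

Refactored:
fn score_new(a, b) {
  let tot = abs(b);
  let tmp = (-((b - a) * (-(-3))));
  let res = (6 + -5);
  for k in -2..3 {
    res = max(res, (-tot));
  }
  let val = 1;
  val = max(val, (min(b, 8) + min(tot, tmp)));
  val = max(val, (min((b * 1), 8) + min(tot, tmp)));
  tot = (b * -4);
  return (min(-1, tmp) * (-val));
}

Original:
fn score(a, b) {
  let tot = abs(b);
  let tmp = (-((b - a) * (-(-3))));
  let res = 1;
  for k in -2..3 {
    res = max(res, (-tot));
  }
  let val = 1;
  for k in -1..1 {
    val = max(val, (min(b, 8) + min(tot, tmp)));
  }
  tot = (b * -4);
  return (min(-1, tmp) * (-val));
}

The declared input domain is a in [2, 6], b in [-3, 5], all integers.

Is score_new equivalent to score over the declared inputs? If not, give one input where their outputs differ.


Although constant usage differs, plus loop structure differs, plus arithmetic usage differs, plus min/max/abs usage differs, 45/45 inputs agree.
verdict: equivalent


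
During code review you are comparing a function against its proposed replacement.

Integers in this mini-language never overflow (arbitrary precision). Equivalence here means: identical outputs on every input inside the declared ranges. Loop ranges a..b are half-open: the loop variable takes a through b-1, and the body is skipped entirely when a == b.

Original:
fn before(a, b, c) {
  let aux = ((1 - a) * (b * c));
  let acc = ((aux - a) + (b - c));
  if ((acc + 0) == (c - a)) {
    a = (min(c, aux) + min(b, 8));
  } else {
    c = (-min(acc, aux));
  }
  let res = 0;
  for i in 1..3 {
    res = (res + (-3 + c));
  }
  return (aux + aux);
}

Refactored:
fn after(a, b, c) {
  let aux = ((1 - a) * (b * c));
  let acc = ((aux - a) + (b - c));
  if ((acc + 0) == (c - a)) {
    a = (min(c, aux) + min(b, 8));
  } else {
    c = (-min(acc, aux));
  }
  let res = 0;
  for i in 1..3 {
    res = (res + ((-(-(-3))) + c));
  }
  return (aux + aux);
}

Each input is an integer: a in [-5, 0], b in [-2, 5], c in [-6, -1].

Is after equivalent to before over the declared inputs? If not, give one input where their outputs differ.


The two versions differ — the changes include same computation, different form.
Tracing a=-2, b=-1, c=-1: before: aux becomes 3; next acc becomes 5; next ((acc + 0) == (c - a)) evaluates to false; next c becomes -3; next res becomes 0; next at i=1:; next res becomes -6; next at i=2:; next res becomes -12; next final value 6 | after: aux becomes 3; next acc becomes 5; next ((acc + 0) == (c - a)) evaluates to false; next c becomes -3; next res becomes 0; next at i=1:; next res becomes -6; next at i=2:; next res becomes -12; next final value 6 — matching result 6.
Sweeping the whole domain (288 inputs) finds no disagreement.
verdict: equivalent


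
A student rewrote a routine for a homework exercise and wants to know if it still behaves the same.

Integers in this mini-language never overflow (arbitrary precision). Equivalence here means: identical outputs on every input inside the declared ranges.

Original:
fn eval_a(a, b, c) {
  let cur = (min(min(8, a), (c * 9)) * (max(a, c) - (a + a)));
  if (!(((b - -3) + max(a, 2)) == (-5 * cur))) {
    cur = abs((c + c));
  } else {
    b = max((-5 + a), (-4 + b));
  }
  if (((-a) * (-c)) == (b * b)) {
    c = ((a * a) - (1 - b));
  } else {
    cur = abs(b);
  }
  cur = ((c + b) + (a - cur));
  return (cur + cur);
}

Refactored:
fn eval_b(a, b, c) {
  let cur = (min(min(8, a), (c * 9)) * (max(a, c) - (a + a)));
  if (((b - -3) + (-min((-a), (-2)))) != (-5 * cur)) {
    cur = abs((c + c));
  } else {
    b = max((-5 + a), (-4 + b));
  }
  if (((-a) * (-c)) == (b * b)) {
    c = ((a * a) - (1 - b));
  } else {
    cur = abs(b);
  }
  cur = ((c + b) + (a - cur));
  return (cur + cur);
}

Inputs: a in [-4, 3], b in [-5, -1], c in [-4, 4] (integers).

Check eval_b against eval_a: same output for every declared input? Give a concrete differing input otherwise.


Equivalent — the differences include boolean connective usage differs; and comparison usage differs; and min/max/abs usage differs, yet no declared input distinguishes the two.
Tracing a=-1, b=-4, c=-4: eval_a: cur = -36; (!(((b - -3) + max(a, 2)) == (-5 * cur))) -> true; cur = 8; (((-a) * (-c)) == (b * b)) -> false; cur = 4; cur = -13; return -26 | eval_b: cur = -36; (((b - -3) + (-min((-a), (-2)))) != (-5 * cur)) -> true; cur = 8; (((-a) * (-c)) == (b * b)) -> false; cur = 4; cur = -13; return -26 — matching result -26.
Sweeping the whole domain (360 inputs) finds no disagreement.
verdict: equivalent


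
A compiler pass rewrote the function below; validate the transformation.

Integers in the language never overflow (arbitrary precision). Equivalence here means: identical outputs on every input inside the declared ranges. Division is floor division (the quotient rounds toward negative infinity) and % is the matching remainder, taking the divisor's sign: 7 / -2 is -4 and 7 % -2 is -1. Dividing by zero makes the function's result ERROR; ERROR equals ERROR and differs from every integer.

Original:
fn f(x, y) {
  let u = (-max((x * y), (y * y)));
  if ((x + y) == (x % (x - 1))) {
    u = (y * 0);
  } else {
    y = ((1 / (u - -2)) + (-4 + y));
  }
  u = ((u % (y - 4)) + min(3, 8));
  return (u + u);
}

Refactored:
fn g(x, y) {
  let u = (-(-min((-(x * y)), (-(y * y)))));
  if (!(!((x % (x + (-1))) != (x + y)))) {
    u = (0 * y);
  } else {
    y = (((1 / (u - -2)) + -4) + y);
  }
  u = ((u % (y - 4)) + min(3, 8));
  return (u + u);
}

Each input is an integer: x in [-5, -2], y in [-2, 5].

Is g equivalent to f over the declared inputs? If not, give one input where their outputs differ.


Try x=-5, y=-2.
f: u becomes -10; next ((x + y) == (x % (x - 1))) evaluates to false; next y becomes -7; next u becomes -7; next final value -14
g: u becomes -10; next (!(!((x % (x + (-1))) != (x + y)))) evaluates to true; next u becomes 0; next u becomes 3; next final value 6
-14 and 6 differ, so these are not the same function on this domain.
verdict: not equivalent; witness: x=-5, y=-2


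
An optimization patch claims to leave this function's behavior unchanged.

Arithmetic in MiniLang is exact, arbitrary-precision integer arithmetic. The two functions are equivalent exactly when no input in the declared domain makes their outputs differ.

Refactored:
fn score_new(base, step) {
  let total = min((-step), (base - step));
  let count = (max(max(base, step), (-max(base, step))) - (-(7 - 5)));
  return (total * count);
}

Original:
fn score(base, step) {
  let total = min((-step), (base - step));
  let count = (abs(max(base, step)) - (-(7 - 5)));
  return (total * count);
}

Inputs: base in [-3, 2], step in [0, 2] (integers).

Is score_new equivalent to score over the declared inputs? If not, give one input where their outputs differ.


Differences: min/max/abs usage differs — yet all 18 inputs agree.
verdict: equivalent


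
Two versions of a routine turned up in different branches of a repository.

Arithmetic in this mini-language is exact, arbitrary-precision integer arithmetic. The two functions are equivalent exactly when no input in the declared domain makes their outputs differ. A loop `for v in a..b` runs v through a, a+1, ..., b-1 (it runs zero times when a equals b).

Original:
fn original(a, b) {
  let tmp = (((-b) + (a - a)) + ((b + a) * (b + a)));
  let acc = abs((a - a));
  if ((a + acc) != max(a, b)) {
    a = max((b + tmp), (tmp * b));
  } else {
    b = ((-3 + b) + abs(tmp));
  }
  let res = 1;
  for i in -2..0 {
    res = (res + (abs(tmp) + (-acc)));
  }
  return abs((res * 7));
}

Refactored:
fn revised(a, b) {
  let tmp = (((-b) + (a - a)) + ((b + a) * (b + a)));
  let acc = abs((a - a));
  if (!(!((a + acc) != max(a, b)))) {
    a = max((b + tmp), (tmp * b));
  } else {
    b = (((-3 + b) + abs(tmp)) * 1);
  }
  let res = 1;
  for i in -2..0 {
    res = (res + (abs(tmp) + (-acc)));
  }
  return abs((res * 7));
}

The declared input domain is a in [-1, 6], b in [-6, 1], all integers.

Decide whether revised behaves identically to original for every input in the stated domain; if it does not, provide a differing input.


Differences: constant usage differs, boolean connective usage differs, arithmetic usage differs — yet all 64 inputs agree.
verdict: equivalent


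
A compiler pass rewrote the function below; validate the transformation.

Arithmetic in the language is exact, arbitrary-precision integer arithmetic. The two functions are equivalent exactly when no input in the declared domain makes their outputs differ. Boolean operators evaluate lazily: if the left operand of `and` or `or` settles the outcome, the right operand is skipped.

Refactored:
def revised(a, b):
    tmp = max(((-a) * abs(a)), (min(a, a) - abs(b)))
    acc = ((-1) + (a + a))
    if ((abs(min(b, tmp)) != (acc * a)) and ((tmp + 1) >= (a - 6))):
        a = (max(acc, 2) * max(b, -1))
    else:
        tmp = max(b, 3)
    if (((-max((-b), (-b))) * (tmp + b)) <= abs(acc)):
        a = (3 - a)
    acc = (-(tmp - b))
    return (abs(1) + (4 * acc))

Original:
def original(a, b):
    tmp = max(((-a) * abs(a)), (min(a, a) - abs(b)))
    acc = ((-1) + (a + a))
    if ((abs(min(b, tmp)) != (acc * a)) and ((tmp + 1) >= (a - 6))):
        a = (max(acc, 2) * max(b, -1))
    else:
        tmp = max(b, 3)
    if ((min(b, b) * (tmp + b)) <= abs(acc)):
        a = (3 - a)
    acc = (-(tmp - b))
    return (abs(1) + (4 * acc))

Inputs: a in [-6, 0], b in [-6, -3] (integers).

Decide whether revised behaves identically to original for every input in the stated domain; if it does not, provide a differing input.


Side by side, the visible changes include: min/max/abs usage differs.
One worked example (a=-6, b=-4) — original: tmp = 36; acc = -13; ((abs(min(b, tmp)) != (acc * a)) and ((tmp + 1) >= (a - 6))) -> true; a = -2; ((min(b, b) * (tmp + b)) <= abs(acc)) -> true; a = 5; acc = -40; return -159; revised: tmp = 36; acc = -13; ((abs(min(b, tmp)) != (acc * a)) and ((tmp + 1) >= (a - 6))) -> true; a = -2; (((-max((-b), (-b))) * (tmp + b)) <= abs(acc)) -> true; a = 5; acc = -40; return -159; agreement on -159.
Sweeping the whole domain (28 inputs) finds no disagreement.
verdict: equivalent
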